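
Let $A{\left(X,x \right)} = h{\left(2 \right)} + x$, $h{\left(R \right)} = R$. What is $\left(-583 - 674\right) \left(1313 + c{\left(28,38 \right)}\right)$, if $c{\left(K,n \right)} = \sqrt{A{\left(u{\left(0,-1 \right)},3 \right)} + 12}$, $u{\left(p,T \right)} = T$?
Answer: $-1650441 - 1257 \sqrt{17} \approx -1.6556 \cdot 10^{6}$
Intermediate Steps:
$A{\left(X,x \right)} = 2 + x$
$c{\left(K,n \right)} = \sqrt{17}$ ($c{\left(K,n \right)} = \sqrt{\left(2 + 3\right) + 12} = \sqrt{5 + 12} = \sqrt{17}$)
$\left(-583 - 674\right) \left(1313 + c{\left(28,38 \right)}\right) = \left(-583 - 674\right) \left(1313 + \sqrt{17}\right) = - 1257 \left(1313 + \sqrt{17}\right) = -1650441 - 1257 \sqrt{17}$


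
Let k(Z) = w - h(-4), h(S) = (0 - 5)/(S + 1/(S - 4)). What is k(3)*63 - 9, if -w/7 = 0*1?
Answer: -939/11 ≈ -85.364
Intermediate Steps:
w = 0 (w = -0 = -7*0 = 0)
h(S) = -5/(S + 1/(-4 + S))
k(Z) = -40/33 (k(Z) = 0 - 5*(4 - 1*(-4))/(1 + (-4)² - 4*(-4)) = 0 - 5*(4 + 4)/(1 + 16 + 16) = 0 - 5*8/33 = 0 - 1*40/33 = 0 - 40/33 = -40/33)
k(3)*63 - 9 = -40/33*63 - 9 = -840/11 - 9 = -939/11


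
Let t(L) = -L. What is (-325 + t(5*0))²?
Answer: 105625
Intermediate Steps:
(-325 + t(5*0))² = (-325 - 5*0)² = (-325 - 1*0)² = (-325 + 0)² = (-325)² = 105625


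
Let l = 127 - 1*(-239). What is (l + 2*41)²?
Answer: 200704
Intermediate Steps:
l = 366 (l = 127 + 239 = 366)
(l + 2*41)² = (366 + 2*41)² = (366 + 82)² = 448² = 200704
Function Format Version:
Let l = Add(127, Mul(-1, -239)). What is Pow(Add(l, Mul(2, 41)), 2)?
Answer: 200704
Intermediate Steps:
l = 366 (l = Add(127, 239) = 366)
Pow(Add(l, Mul(2, 41)), 2) = Pow(Add(366, Mul(2, 41)), 2) = Pow(Add(366, 82), 2) = Pow(448, 2) = 200704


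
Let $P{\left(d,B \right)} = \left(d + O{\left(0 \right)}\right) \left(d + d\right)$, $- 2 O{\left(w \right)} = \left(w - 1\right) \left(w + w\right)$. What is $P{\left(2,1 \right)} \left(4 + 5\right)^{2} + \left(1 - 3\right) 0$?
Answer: $648$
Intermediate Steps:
$O{\left(w \right)} = - w \left(-1 + w\right)$ ($O{\left(w \right)} = - \frac{\left(w - 1\right) \left(w + w\right)}{2} = - \frac{\left(-1 + w\right) 2 w}{2} = - \frac{2 w \left(-1 + w\right)}{2} = - w \left(-1 + w\right)$)
$P{\left(d,B \right)} = 2 d^{2}$ ($P{\left(d,B \right)} = \left(d + 0 \left(1 - 0\right)\right) \left(d + d\right) = \left(d + 0 \left(1 + 0\right)\right) 2 d = \left(d + 0 \cdot 1\right) 2 d = \left(d + 0\right) 2 d = d 2 d = 2 d^{2}$)
$P{\left(2,1 \right)} \left(4 + 5\right)^{2} + \left(1 - 3\right) 0 = 2 \cdot 2^{2} \left(4 + 5\right)^{2} + \left(1 - 3\right) 0 = 2 \cdot 4 \cdot 9^{2} - 0 = 8 \cdot 81 + 0 = 648 + 0 = 648$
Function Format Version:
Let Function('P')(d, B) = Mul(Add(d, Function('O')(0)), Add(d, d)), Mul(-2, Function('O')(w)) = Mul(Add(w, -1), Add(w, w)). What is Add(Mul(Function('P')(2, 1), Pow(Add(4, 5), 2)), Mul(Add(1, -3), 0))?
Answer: 648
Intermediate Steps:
Function('O')(w) = Mul(-1, w, Add(-1, w)) (Function('O')(w) = Mul(Rational(-1, 2), Mul(Add(w, -1), Add(w, w))) = Mul(Rational(-1, 2), Mul(Add(-1, w), Mul(2, w))) = Mul(Rational(-1, 2), Mul(2, w, Add(-1, w))) = Mul(-1, w, Add(-1, w)))
Function('P')(d, B) = Mul(2, Pow(d, 2)) (Function('P')(d, B) = Mul(Add(d, Mul(0, Add(1, Mul(-1, 0)))), Add(d, d)) = Mul(Add(d, Mul(0, Add(1, 0))), Mul(2, d)) = Mul(Add(d, Mul(0, 1)), Mul(2, d)) = Mul(Add(d, 0), Mul(2, d)) = Mul(d, Mul(2, d)) = Mul(2, Pow(d, 2)))
Add(Mul(Function('P')(2, 1), Pow(Add(4, 5), 2)), Mul(Add(1, -3), 0)) = Add(Mul(Mul(2, Pow(2, 2)), Pow(Add(4, 5), 2)), Mul(Add(1, -3), 0)) = Add(Mul(Mul(2, 4), Pow(9, 2)), Mul(-2, 0)) = Add(Mul(8, 81), 0) = Add(648, 0) = 648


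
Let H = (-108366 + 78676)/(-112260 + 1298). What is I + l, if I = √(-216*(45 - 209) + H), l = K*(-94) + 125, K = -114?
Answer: 10841 + √109040903187509/55481 ≈ 11029.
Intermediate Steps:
l = 10841 (l = -114*(-94) + 125 = 10716 + 125 = 10841)
H = 14845/55481 (H = -29690/(-110962) = -29690*(-1/110962) = 14845/55481 ≈ 0.26757)
I = √109040903187509/55481 (I = √(-216*(45 - 209) + 14845/55481) = √(-216*(-164) + 14845/55481) = √(35424 + 14845/55481) = √(1965373789/55481) = √109040903187509/55481 ≈ 188.21)
I + l = √109040903187509/55481 + 10841 = 10841 + √109040903187509/55481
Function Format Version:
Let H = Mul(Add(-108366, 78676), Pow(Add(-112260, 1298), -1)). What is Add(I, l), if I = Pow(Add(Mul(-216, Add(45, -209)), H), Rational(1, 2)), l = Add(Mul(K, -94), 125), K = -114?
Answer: Add(10841, Mul(Rational(1, 55481), Pow(109040903187509, Rational(1, 2)))) ≈ 11029.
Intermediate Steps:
l = 10841 (l = Add(Mul(-114, -94), 125) = Add(10716, 125) = 10841)
H = Rational(14845, 55481) (H = Mul(-29690, Pow(-110962, -1)) = Mul(-29690, Rational(-1, 110962)) = Rational(14845, 55481) ≈ 0.26757)
I = Mul(Rational(1, 55481), Pow(109040903187509, Rational(1, 2))) (I = Pow(Add(Mul(-216, Add(45, -209)), Rational(14845, 55481)), Rational(1, 2)) = Pow(Add(Mul(-216, -164), Rational(14845, 55481)), Rational(1, 2)) = Pow(Add(35424, Rational(14845, 55481)), Rational(1, 2)) = Pow(Rational(1965373789, 55481), Rational(1, 2)) = Mul(Rational(1, 55481), Pow(109040903187509, Rational(1, 2))) ≈ 188.21)
Add(I, l) = Add(Mul(Rational(1, 55481), Pow(109040903187509, Rational(1, 2))), 10841) = Add(10841, Mul(Rational(1, 55481), Pow(109040903187509, Rational(1, 2))))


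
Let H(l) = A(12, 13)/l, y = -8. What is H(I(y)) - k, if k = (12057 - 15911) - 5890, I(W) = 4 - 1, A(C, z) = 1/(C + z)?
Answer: 730801/75 ≈ 9744.0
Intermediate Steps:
I(W) = 3
k = -9744 (k = -3854 - 5890 = -9744)
H(l) = 1/(25*l) (H(l) = 1/((12 + 13)*l) = 1/(25*l))
H(I(y)) - k = (1/25)/3 - 1*(-9744) = (1/25)*(⅓) + 9744 = 1/75 + 9744 = 730801/75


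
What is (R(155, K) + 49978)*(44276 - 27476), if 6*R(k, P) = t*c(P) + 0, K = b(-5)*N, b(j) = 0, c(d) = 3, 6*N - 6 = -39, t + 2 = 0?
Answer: 839613600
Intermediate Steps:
t = -2 (t = -2 + 0 = -2)
N = -11/2 (N = 1 + (1/6)*(-39) = 1 - 13/2 = -11/2 ≈ -5.5000)
K = 0 (K = 0*(-11/2) = 0)
R(k, P) = -1 (R(k, P) = (-2*3 + 0)/6 = (-6 + 0)/6 = (1/6)*(-6) = -1)
(R(155, K) + 49978)*(44276 - 27476) = (-1 + 49978)*(44276 - 27476) = 49977*16800 = 839613600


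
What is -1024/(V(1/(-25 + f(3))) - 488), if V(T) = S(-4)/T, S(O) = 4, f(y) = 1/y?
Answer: 96/55 ≈ 1.7455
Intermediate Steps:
V(T) = 4/T
-1024/(V(1/(-25 + f(3))) - 488) = -1024/(4/(1/(-25 + 1/3)) - 488) = -1024/(4/(1/(-25 + ⅓)) - 488) = -1024/(4/(1/(-74/3)) - 488) = -1024/(4/(-3/74) - 488) = -1024/(4*(-74/3) - 488) = -1024/(-296/3 - 488) = -1024/(-1760/3) = -3/1760*(-1024) = 96/55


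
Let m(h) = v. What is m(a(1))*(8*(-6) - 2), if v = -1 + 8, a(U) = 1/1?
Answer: -350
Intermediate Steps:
a(U) = 1
v = 7
m(h) = 7
m(a(1))*(8*(-6) - 2) = 7*(8*(-6) - 2) = 7*(-48 - 2) = 7*(-50) = -350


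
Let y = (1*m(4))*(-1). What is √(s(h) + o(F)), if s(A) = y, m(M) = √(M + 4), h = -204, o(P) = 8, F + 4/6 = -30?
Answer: √(8 - 2*√2) ≈ 2.2741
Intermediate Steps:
F = -92/3 (F = -⅔ - 30 = -92/3 ≈ -30.667)
m(M) = √(4 + M)
y = -2*√2 (y = (1*√(4 + 4))*(-1) = (1*√8)*(-1) = (1*(2*√2))*(-1) = (2*√2)*(-1) = -2*√2 ≈ -2.8284)
s(A) = -2*√2
√(s(h) + o(F)) = √(-2*√2 + 8) = √(8 - 2*√2)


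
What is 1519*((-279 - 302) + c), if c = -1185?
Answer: -2682554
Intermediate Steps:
1519*((-279 - 302) + c) = 1519*((-279 - 302) - 1185) = 1519*(-581 - 1185) = 1519*(-1766) = -2682554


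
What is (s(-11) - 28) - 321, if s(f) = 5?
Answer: -344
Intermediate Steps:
(s(-11) - 28) - 321 = (5 - 28) - 321 = -23 - 321 = -344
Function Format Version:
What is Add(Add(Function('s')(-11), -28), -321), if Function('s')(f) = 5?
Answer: -344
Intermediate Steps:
Add(Add(Function('s')(-11), -28), -321) = Add(Add(5, -28), -321) = Add(-23, -321) = -344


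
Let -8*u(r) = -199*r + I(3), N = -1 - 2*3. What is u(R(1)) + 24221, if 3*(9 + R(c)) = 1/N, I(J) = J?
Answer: 4031255/168 ≈ 23996.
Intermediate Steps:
N = -7 (N = -1 - 6 = -7)
R(c) = -190/21 (R(c) = -9 + (⅓)/(-7) = -9 + (⅓)*(-⅐) = -9 - 1/21 = -190/21)
u(r) = -3/8 + 199*r/8 (u(r) = -(-199*r + 3)/8 = -(3 - 199*r)/8 = -3/8 + 199*r/8)
u(R(1)) + 24221 = (-3/8 + (199/8)*(-190/21)) + 24221 = (-3/8 - 18905/84) + 24221 = -37873/168 + 24221 = 4031255/168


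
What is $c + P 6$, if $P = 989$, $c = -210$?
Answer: $5724$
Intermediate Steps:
$c + P 6 = -210 + 989 \cdot 6 = -210 + 5934 = 5724$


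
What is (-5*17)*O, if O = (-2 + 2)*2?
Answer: 0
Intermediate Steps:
O = 0 (O = 0*2 = 0)
(-5*17)*O = -5*17*0 = -85*0 = 0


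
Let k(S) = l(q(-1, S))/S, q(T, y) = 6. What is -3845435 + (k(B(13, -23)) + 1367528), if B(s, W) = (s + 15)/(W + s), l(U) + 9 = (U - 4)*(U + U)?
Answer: -34690773/14 ≈ -2.4779e+6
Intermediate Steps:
l(U) = -9 + 2*U*(-4 + U) (l(U) = -9 + (U - 4)*(U + U) = -9 + (-4 + U)*(2*U) = -9 + 2*U*(-4 + U))
B(s, W) = (15 + s)/(W + s)
k(S) = 15/S (k(S) = (-9 - 8*6 + 2*6²)/S = (-9 - 48 + 2*36)/S = (-9 - 48 + 72)/S = 15/S)
-3845435 + (k(B(13, -23)) + 1367528) = -3845435 + (15/(((15 + 13)/(-23 + 13))) + 1367528) = -3845435 + (15/((28/(-10))) + 1367528) = -3845435 + (15/((-⅒*28)) + 1367528) = -3845435 + (15/(-14/5) + 1367528) = -3845435 + (15*(-5/14) + 1367528) = -3845435 + (-75/14 + 1367528) = -3845435 + 19145317/14 = -34690773/14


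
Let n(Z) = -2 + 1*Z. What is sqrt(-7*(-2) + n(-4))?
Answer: 2*sqrt(2) ≈ 2.8284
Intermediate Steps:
n(Z) = -2 + Z
sqrt(-7*(-2) + n(-4)) = sqrt(-7*(-2) + (-2 - 4)) = sqrt(14 - 6) = sqrt(8) = 2*sqrt(2)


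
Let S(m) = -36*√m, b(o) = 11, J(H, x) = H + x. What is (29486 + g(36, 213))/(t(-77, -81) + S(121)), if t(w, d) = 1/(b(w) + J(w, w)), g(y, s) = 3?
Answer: -4216927/56629 ≈ -74.466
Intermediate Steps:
t(w, d) = 1/(11 + 2*w) (t(w, d) = 1/(11 + (w + w)) = 1/(11 + 2*w))
(29486 + g(36, 213))/(t(-77, -81) + S(121)) = (29486 + 3)/(1/(11 + 2*(-77)) - 36*√121) = 29489/(1/(11 - 154) - 36*11) = 29489/(1/(-143) - 396) = 29489/(-1/143 - 396) = 29489/(-56629/143) = 29489*(-143/56629) = -4216927/56629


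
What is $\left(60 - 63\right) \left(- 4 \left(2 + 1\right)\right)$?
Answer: $36$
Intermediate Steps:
$\left(60 - 63\right) \left(- 4 \left(2 + 1\right)\right) = \left(60 - 63\right) \left(\left(-4\right) 3\right) = \left(-3\right) \left(-12\right) = 36$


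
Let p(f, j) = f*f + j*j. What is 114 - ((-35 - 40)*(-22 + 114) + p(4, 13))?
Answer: 6829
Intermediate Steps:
p(f, j) = f² + j²
114 - ((-35 - 40)*(-22 + 114) + p(4, 13)) = 114 - ((-35 - 40)*(-22 + 114) + (4² + 13²)) = 114 - (-75*92 + (16 + 169)) = 114 - (-6900 + 185) = 114 - 1*(-6715) = 114 + 6715 = 6829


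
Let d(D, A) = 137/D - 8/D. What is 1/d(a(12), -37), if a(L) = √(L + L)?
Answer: 2*√6/129 ≈ 0.037977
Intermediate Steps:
a(L) = √2*√L (a(L) = √(2*L) = √2*√L)
d(D, A) = 129/D
1/d(a(12), -37) = 1/(129/((√2*√12))) = 1/(129/((√2*(2*√3)))) = 1/(129/((2*√6))) = 1/(129*(√6/12)) = 1/(43*√6/4) = 2*√6/129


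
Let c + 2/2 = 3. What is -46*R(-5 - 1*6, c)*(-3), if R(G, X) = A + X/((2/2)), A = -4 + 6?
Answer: 552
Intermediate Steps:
c = 2 (c = -1 + 3 = 2)
A = 2
R(G, X) = 2 + X (R(G, X) = 2 + X/((2/2)) = 2 + X/((2*(1/2))) = 2 + X/1 = 2 + X*1 = 2 + X)
-46*R(-5 - 1*6, c)*(-3) = -46*(2 + 2)*(-3) = -46*4*(-3) = -184*(-3) = 552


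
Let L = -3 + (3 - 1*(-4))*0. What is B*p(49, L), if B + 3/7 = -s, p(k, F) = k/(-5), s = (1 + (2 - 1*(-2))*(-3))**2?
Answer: 1190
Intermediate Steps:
L = -3 (L = -3 + (3 + 4)*0 = -3 + 7*0 = -3 + 0 = -3)
s = 121 (s = (1 + (2 + 2)*(-3))**2 = (1 + 4*(-3))**2 = (1 - 12)**2 = (-11)**2 = 121)
p(k, F) = -k/5 (p(k, F) = k*(-1/5) = -k/5)
B = -850/7 (B = -3/7 - 1*121 = -3/7 - 121 = -850/7 ≈ -121.43)
B*p(49, L) = -(-170)*49/7 = -850/7*(-49/5) = 1190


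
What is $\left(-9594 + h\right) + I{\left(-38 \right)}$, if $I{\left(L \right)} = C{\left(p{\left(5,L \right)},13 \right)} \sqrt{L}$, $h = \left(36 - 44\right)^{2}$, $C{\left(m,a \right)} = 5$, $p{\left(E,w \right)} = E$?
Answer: $-9530 + 5 i \sqrt{38} \approx -9530.0 + 30.822 i$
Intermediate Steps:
$h = 64$ ($h = \left(-8\right)^{2} = 64$)
$I{\left(L \right)} = 5 \sqrt{L}$
$\left(-9594 + h\right) + I{\left(-38 \right)} = \left(-9594 + 64\right) + 5 \sqrt{-38} = -9530 + 5 i \sqrt{38}$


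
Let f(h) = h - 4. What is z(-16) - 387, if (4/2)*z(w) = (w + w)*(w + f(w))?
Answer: 189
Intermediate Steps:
f(h) = -4 + h
z(w) = w*(-4 + 2*w) (z(w) = ((w + w)*(w + (-4 + w)))/2 = ((2*w)*(-4 + 2*w))/2 = (2*w*(-4 + 2*w))/2 = w*(-4 + 2*w))
z(-16) - 387 = 2*(-16)*(-2 - 16) - 387 = 2*(-16)*(-18) - 387 = 576 - 387 = 189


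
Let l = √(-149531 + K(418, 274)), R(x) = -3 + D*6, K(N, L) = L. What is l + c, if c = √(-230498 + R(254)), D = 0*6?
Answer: I*(√149257 + √230501) ≈ 866.44*I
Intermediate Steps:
D = 0
R(x) = -3 (R(x) = -3 + 0*6 = -3 + 0 = -3)
l = I*√149257 (l = √(-149531 + 274) = √(-149257) = I*√149257 ≈ 386.34*I)
c = I*√230501 (c = √(-230498 - 3) = √(-230501) = I*√230501 ≈ 480.1*I)
l + c = I*√149257 + I*√230501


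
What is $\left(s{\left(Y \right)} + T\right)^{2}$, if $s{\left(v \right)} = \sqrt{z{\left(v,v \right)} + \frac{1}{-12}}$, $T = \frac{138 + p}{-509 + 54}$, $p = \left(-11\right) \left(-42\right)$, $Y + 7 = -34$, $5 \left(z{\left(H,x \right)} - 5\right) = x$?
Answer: $\frac{\left(3600 - 91 i \sqrt{2955}\right)^{2}}{7452900} \approx -1.5444 - 4.7789 i$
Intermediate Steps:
$z{\left(H,x \right)} = 5 + \frac{x}{5}$
$Y = -41$ ($Y = -7 - 34 = -41$)
$p = 462$
$T = - \frac{120}{91}$ ($T = \frac{138 + 462}{-509 + 54} = \frac{600}{-455} = 600 \left(- \frac{1}{455}\right) = - \frac{120}{91} \approx -1.3187$)
$s{\left(v \right)} = \sqrt{\frac{59}{12} + \frac{v}{5}}$ ($s{\left(v \right)} = \sqrt{\left(5 + \frac{v}{5}\right) + \frac{1}{-12}} = \sqrt{\left(5 + \frac{v}{5}\right) - \frac{1}{12}} = \sqrt{\frac{59}{12} + \frac{v}{5}}$)
$\left(s{\left(Y \right)} + T\right)^{2} = \left(\frac{\sqrt{4425 + 180 \left(-41\right)}}{30} - \frac{120}{91}\right)^{2} = \left(\frac{\sqrt{4425 - 7380}}{30} - \frac{120}{91}\right)^{2} = \left(\frac{\sqrt{-2955}}{30} - \frac{120}{91}\right)^{2} = \left(\frac{i \sqrt{2955}}{30} - \frac{120}{91}\right)^{2} = \left(- \frac{120}{91} + \frac{i \sqrt{2955}}{30}\right)^{2}$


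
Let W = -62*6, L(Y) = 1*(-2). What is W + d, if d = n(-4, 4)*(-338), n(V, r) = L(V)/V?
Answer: -541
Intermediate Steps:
L(Y) = -2
n(V, r) = -2/V
W = -372
d = -169 (d = -2/(-4)*(-338) = -2*(-¼)*(-338) = (½)*(-338) = -169)
W + d = -372 - 169 = -541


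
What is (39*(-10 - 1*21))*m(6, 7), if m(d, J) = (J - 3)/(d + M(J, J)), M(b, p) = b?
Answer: -372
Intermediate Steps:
m(d, J) = (-3 + J)/(J + d) (m(d, J) = (J - 3)/(d + J) = (-3 + J)/(J + d))
(39*(-10 - 1*21))*m(6, 7) = (39*(-10 - 1*21))*((-3 + 7)/(7 + 6)) = (39*(-10 - 21))*(4/13) = (39*(-31))*((1/13)*4) = -1209*4/13 = -372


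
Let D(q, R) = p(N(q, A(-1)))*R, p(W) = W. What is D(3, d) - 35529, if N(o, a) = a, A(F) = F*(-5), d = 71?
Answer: -35174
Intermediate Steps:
A(F) = -5*F
D(q, R) = 5*R (D(q, R) = (-5*(-1))*R = 5*R)
D(3, d) - 35529 = 5*71 - 35529 = 355 - 35529 = -35174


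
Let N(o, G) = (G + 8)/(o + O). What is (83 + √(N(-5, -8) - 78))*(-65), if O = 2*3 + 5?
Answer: -5395 - 65*I*√78 ≈ -5395.0 - 574.06*I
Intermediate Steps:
O = 11 (O = 6 + 5 = 11)
N(o, G) = (8 + G)/(11 + o) (N(o, G) = (G + 8)/(o + 11) = (8 + G)/(11 + o))
(83 + √(N(-5, -8) - 78))*(-65) = (83 + √((8 - 8)/(11 - 5) - 78))*(-65) = (83 + √(0/6 - 78))*(-65) = (83 + √((⅙)*0 - 78))*(-65) = (83 + √(0 - 78))*(-65) = (83 + √(-78))*(-65) = (83 + I*√78)*(-65) = -5395 - 65*I*√78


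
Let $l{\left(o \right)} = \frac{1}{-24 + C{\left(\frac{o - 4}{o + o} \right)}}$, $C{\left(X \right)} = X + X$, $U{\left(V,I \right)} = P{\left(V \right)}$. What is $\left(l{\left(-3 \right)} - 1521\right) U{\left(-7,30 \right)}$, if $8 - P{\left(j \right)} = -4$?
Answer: $- \frac{1186416}{65} \approx -18253.0$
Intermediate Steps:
$P{\left(j \right)} = 12$ ($P{\left(j \right)} = 8 - -4 = 8 + 4 = 12$)
$U{\left(V,I \right)} = 12$
$C{\left(X \right)} = 2 X$
$l{\left(o \right)} = \frac{1}{-24 + \frac{-4 + o}{o}}$ ($l{\left(o \right)} = \frac{1}{-24 + 2 \frac{o - 4}{o + o}} = \frac{1}{-24 + 2 \frac{-4 + o}{2 o}} = \frac{1}{-24 + \frac{-4 + o}{o}}$)
$\left(l{\left(-3 \right)} - 1521\right) U{\left(-7,30 \right)} = \left(\left(-1\right) \left(-3\right) \frac{1}{4 + 23 \left(-3\right)} - 1521\right) 12 = \left(\left(-1\right) \left(-3\right) \frac{1}{4 - 69} - 1521\right) 12 = \left(\left(-1\right) \left(-3\right) \frac{1}{-65} - 1521\right) 12 = \left(\left(-1\right) \left(-3\right) \left(- \frac{1}{65}\right) - 1521\right) 12 = \left(- \frac{3}{65} - 1521\right) 12 = \left(- \frac{98868}{65}\right) 12 = - \frac{1186416}{65}$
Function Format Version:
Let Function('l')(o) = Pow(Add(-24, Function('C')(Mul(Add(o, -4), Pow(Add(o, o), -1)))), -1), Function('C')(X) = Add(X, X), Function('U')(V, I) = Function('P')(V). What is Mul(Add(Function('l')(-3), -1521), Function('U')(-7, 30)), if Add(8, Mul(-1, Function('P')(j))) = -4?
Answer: Rational(-1186416, 65) ≈ -18253.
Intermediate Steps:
Function('P')(j) = 12 (Function('P')(j) = Add(8, Mul(-1, -4)) = Add(8, 4) = 12)
Function('U')(V, I) = 12
Function('C')(X) = Mul(2, X)
Function('l')(o) = Pow(Add(-24, Mul(Pow(o, -1), Add(-4, o))), -1) (Function('l')(o) = Pow(Add(-24, Mul(2, Mul(Add(o, -4), Pow(Add(o, o), -1)))), -1) = Pow(Add(-24, Mul(2, Mul(Add(-4, o), Pow(Mul(2, o), -1)))), -1) = Pow(Add(-24, Mul(2, Mul(Add(-4, o), Mul(Rational(1, 2), Pow(o, -1))))), -1) = Pow(Add(-24, Mul(2, Mul(Rational(1, 2), Pow(o, -1), Add(-4, o)))), -1) = Pow(Add(-24, Mul(Pow(o, -1), Add(-4, o))), -1))
Mul(Add(Function('l')(-3), -1521), Function('U')(-7, 30)) = Mul(Add(Mul(-1, -3, Pow(Add(4, Mul(23, -3)), -1)), -1521), 12) = Mul(Add(Mul(-1, -3, Pow(Add(4, -69), -1)), -1521), 12) = Mul(Add(Mul(-1, -3, Pow(-65, -1)), -1521), 12) = Mul(Add(Mul(-1, -3, Rational(-1, 65)), -1521), 12) = Mul(Add(Rational(-3, 65), -1521), 12) = Mul(Rational(-98868, 65), 12) = Rational(-1186416, 65)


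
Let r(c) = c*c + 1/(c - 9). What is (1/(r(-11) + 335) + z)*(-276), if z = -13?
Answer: 32713452/9119 ≈ 3587.4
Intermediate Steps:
r(c) = c**2 + 1/(-9 + c)
(1/(r(-11) + 335) + z)*(-276) = (1/((1 + (-11)**3 - 9*(-11)**2)/(-9 - 11) + 335) - 13)*(-276) = (1/((1 - 1331 - 9*121)/(-20) + 335) - 13)*(-276) = (1/(-(1 - 1331 - 1089)/20 + 335) - 13)*(-276) = (1/(-1/20*(-2419) + 335) - 13)*(-276) = (1/(2419/20 + 335) - 13)*(-276) = (1/(9119/20) - 13)*(-276) = (20/9119 - 13)*(-276) = -118527/9119*(-276) = 32713452/9119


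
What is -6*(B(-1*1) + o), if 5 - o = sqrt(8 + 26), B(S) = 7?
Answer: -72 + 6*sqrt(34) ≈ -37.014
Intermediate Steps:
o = 5 - sqrt(34) (o = 5 - sqrt(8 + 26) = 5 - sqrt(34) ≈ -0.83095)
-6*(B(-1*1) + o) = -6*(7 + (5 - sqrt(34))) = -6*(12 - sqrt(34)) = -72 + 6*sqrt(34)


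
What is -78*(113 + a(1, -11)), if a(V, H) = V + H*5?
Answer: -4602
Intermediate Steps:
a(V, H) = V + 5*H
-78*(113 + a(1, -11)) = -78*(113 + (1 + 5*(-11))) = -78*(113 + (1 - 55)) = -78*(113 - 54) = -78*59 = -4602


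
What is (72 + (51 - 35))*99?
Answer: 8712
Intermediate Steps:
(72 + (51 - 35))*99 = (72 + 16)*99 = 88*99 = 8712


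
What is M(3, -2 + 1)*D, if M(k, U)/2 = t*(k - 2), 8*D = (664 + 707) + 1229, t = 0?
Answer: 0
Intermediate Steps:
D = 325 (D = ((664 + 707) + 1229)/8 = (1371 + 1229)/8 = (⅛)*2600 = 325)
M(k, U) = 0 (M(k, U) = 2*(0*(k - 2)) = 2*(0*(-2 + k)) = 2*0 = 0)
M(3, -2 + 1)*D = 0*325 = 0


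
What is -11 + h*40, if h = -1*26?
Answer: -1051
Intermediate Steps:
h = -26
-11 + h*40 = -11 - 26*40 = -11 - 1040 = -1051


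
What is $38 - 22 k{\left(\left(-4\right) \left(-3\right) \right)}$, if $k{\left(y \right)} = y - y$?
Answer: $38$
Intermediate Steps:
$k{\left(y \right)} = 0$
$38 - 22 k{\left(\left(-4\right) \left(-3\right) \right)} = 38 - 0 = 38 + 0 = 38$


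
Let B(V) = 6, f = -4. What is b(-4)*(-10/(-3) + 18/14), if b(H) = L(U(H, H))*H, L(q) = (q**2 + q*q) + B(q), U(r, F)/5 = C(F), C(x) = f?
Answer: -312728/21 ≈ -14892.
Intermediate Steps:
C(x) = -4
U(r, F) = -20 (U(r, F) = 5*(-4) = -20)
L(q) = 6 + 2*q**2 (L(q) = (q**2 + q*q) + 6 = (q**2 + q**2) + 6 = 2*q**2 + 6 = 6 + 2*q**2)
b(H) = 806*H (b(H) = (6 + 2*(-20)**2)*H = (6 + 2*400)*H = (6 + 800)*H = 806*H)
b(-4)*(-10/(-3) + 18/14) = (806*(-4))*(-10/(-3) + 18/14) = -3224*(-10*(-1/3) + 18*(1/14)) = -3224*(10/3 + 9/7) = -3224*97/21 = -312728/21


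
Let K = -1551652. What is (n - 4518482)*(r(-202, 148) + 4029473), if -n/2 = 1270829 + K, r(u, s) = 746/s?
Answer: -589927399564750/37 ≈ -1.5944e+13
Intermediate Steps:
n = 561646 (n = -2*(1270829 - 1551652) = -2*(-280823) = 561646)
(n - 4518482)*(r(-202, 148) + 4029473) = (561646 - 4518482)*(746/148 + 4029473) = -3956836*(746*(1/148) + 4029473) = -3956836*(373/74 + 4029473) = -3956836*298181375/74 = -589927399564750/37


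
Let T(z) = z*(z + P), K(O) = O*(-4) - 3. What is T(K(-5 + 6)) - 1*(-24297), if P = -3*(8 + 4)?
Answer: 24598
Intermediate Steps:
P = -36 (P = -3*12 = -36)
K(O) = -3 - 4*O (K(O) = -4*O - 3 = -3 - 4*O)
T(z) = z*(-36 + z) (T(z) = z*(z - 36) = z*(-36 + z))
T(K(-5 + 6)) - 1*(-24297) = (-3 - 4*(-5 + 6))*(-36 + (-3 - 4*(-5 + 6))) - 1*(-24297) = (-3 - 4*1)*(-36 + (-3 - 4*1)) + 24297 = (-3 - 4)*(-36 + (-3 - 4)) + 24297 = -7*(-36 - 7) + 24297 = -7*(-43) + 24297 = 301 + 24297 = 24598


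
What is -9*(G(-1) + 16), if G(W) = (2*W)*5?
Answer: -54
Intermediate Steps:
G(W) = 10*W
-9*(G(-1) + 16) = -9*(10*(-1) + 16) = -9*(-10 + 16) = -9*6 = -54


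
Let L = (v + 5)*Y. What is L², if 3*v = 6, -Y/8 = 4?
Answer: 50176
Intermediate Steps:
Y = -32 (Y = -8*4 = -32)
v = 2 (v = (⅓)*6 = 2)
L = -224 (L = (2 + 5)*(-32) = 7*(-32) = -224)
L² = (-224)² = 50176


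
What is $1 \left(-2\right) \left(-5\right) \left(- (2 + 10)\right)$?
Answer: $-120$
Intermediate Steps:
$1 \left(-2\right) \left(-5\right) \left(- (2 + 10)\right) = \left(-2\right) \left(-5\right) \left(\left(-1\right) 12\right) = 10 \left(-12\right) = -120$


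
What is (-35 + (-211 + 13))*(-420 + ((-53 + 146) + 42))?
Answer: 66405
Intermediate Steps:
(-35 + (-211 + 13))*(-420 + ((-53 + 146) + 42)) = (-35 - 198)*(-420 + (93 + 42)) = -233*(-420 + 135) = -233*(-285) = 66405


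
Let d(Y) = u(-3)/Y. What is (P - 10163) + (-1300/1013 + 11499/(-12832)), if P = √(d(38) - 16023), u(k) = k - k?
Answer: -132135297095/12998816 + 7*I*√327 ≈ -10165.0 + 126.58*I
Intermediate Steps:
u(k) = 0
d(Y) = 0 (d(Y) = 0/Y = 0)
P = 7*I*√327 (P = √(0 - 16023) = √(-16023) = 7*I*√327 ≈ 126.58*I)
(P - 10163) + (-1300/1013 + 11499/(-12832)) = (7*I*√327 - 10163) + (-1300/1013 + 11499/(-12832)) = (-10163 + 7*I*√327) + (-1300*1/1013 + 11499*(-1/12832)) = (-10163 + 7*I*√327) + (-1300/1013 - 11499/12832) = (-10163 + 7*I*√327) - 28330087/12998816 = -132135297095/12998816 + 7*I*√327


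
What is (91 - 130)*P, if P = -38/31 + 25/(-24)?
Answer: 21931/248 ≈ 88.431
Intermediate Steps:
P = -1687/744 (P = -38*1/31 + 25*(-1/24) = -38/31 - 25/24 = -1687/744 ≈ -2.2675)
(91 - 130)*P = (91 - 130)*(-1687/744) = -39*(-1687/744) = 21931/248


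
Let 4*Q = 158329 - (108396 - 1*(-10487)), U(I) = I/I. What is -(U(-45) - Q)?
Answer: 19721/2 ≈ 9860.5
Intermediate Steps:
U(I) = 1
Q = 19723/2 (Q = (158329 - (108396 - 1*(-10487)))/4 = (158329 - (108396 + 10487))/4 = (158329 - 1*118883)/4 = (158329 - 118883)/4 = (¼)*39446 = 19723/2 ≈ 9861.5)
-(U(-45) - Q) = -(1 - 1*19723/2) = -(1 - 19723/2) = -1*(-19721/2) = 19721/2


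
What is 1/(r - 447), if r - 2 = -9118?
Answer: -1/9563 ≈ -0.00010457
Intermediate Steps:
r = -9116 (r = 2 - 9118 = -9116)
1/(r - 447) = 1/(-9116 - 447) = 1/(-9563) = -1/9563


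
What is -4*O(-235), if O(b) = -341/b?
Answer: -1364/235 ≈ -5.8043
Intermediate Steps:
-4*O(-235) = -(-1364)/(-235) = -(-1364)*(-1)/235 = -4*341/235 = -1364/235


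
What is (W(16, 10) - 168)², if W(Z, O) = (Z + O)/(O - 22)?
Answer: 1042441/36 ≈ 28957.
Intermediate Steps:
W(Z, O) = (O + Z)/(-22 + O)
(W(16, 10) - 168)² = ((10 + 16)/(-22 + 10) - 168)² = (26/(-12) - 168)² = (-1/12*26 - 168)² = (-13/6 - 168)² = (-1021/6)² = 1042441/36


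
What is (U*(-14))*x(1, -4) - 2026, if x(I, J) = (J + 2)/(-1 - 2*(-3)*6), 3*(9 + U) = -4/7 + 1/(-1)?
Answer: -42706/21 ≈ -2033.6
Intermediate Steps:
U = -200/21 (U = -9 + (-4/7 + 1/(-1))/3 = -9 + (-4*⅐ + 1*(-1))/3 = -9 + (-4/7 - 1)/3 = -9 + (⅓)*(-11/7) = -9 - 11/21 = -200/21 ≈ -9.5238)
x(I, J) = 2/35 + J/35 (x(I, J) = (2 + J)/(-1 + 6*6) = (2 + J)/(-1 + 36) = (2 + J)/35 = (2 + J)*(1/35) = 2/35 + J/35)
(U*(-14))*x(1, -4) - 2026 = (-200/21*(-14))*(2/35 + (1/35)*(-4)) - 2026 = 400*(2/35 - 4/35)/3 - 2026 = (400/3)*(-2/35) - 2026 = -160/21 - 2026 = -42706/21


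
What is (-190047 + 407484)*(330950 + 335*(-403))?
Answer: 42605692965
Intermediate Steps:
(-190047 + 407484)*(330950 + 335*(-403)) = 217437*(330950 - 135005) = 217437*195945 = 42605692965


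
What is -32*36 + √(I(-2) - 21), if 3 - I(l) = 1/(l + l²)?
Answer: -1152 + I*√74/2 ≈ -1152.0 + 4.3012*I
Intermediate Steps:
I(l) = 3 - 1/(l + l²)
-32*36 + √(I(-2) - 21) = -32*36 + √((-1 + 3*(-2) + 3*(-2)²)/((-2)*(1 - 2)) - 21) = -1152 + √(-½*(-1 - 6 + 3*4)/(-1) - 21) = -1152 + √(-½*(-1)*(-1 - 6 + 12) - 21) = -1152 + √(-½*(-1)*5 - 21) = -1152 + √(5/2 - 21) = -1152 + √(-37/2) = -1152 + I*√74/2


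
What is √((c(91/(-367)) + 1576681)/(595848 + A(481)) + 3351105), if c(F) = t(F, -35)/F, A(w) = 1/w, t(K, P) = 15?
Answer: √13487938789755297166257511/2006220223 ≈ 1830.6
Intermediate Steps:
c(F) = 15/F
√((c(91/(-367)) + 1576681)/(595848 + A(481)) + 3351105) = √((15/((91/(-367))) + 1576681)/(595848 + 1/481) + 3351105) = √((15/((91*(-1/367))) + 1576681)/(595848 + 1/481) + 3351105) = √((15/(-91/367) + 1576681)/(286602889/481) + 3351105) = √((15*(-367/91) + 1576681)*(481/286602889) + 3351105) = √((-5505/91 + 1576681)*(481/286602889) + 3351105) = √((143472466/91)*(481/286602889) + 3351105) = √(5308481242/2006220223 + 3351105) = √(6723059928877657/2006220223) = √13487938789755297166257511/2006220223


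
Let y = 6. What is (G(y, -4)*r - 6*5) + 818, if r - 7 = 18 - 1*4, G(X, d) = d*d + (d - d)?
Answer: 1124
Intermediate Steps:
G(X, d) = d**2 (G(X, d) = d**2 + 0 = d**2)
r = 21 (r = 7 + (18 - 1*4) = 7 + (18 - 4) = 7 + 14 = 21)
(G(y, -4)*r - 6*5) + 818 = ((-4)**2*21 - 6*5) + 818 = (16*21 - 30) + 818 = (336 - 30) + 818 = 306 + 818 = 1124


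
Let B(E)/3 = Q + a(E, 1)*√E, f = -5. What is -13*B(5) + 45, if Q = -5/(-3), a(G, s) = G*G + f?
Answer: -20 - 780*√5 ≈ -1764.1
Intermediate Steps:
a(G, s) = -5 + G² (a(G, s) = G*G - 5 = G² - 5 = -5 + G²)
Q = 5/3 (Q = -⅓*(-5) = 5/3 ≈ 1.6667)
B(E) = 5 + 3*√E*(-5 + E²) (B(E) = 3*(5/3 + (-5 + E²)*√E) = 3*(5/3 + √E*(-5 + E²)) = 5 + 3*√E*(-5 + E²))
-13*B(5) + 45 = -13*(5 + 3*√5*(-5 + 5²)) + 45 = -13*(5 + 3*√5*(-5 + 25)) + 45 = -13*(5 + 3*√5*20) + 45 = -13*(5 + 60*√5) + 45 = (-65 - 780*√5) + 45 = -20 - 780*√5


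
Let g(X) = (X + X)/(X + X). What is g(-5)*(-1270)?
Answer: -1270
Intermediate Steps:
g(X) = 1 (g(X) = (2*X)/((2*X)) = (2*X)*(1/(2*X)) = 1)
g(-5)*(-1270) = 1*(-1270) = -1270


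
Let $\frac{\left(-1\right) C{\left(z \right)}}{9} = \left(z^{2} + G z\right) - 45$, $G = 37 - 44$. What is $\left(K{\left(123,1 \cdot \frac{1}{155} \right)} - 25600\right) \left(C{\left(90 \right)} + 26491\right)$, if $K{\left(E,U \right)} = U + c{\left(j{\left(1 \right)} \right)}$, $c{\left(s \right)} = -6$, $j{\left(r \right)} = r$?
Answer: $\frac{160082782286}{155} \approx 1.0328 \cdot 10^{9}$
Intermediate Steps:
$G = -7$ ($G = 37 - 44 = -7$)
$C{\left(z \right)} = 405 - 9 z^{2} + 63 z$ ($C{\left(z \right)} = - 9 \left(\left(z^{2} - 7 z\right) - 45\right) = - 9 \left(-45 + z^{2} - 7 z\right) = 405 - 9 z^{2} + 63 z$)
$K{\left(E,U \right)} = -6 + U$ ($K{\left(E,U \right)} = U - 6 = -6 + U$)
$\left(K{\left(123,1 \cdot \frac{1}{155} \right)} - 25600\right) \left(C{\left(90 \right)} + 26491\right) = \left(\left(-6 + 1 \cdot \frac{1}{155}\right) - 25600\right) \left(\left(405 - 9 \cdot 90^{2} + 63 \cdot 90\right) + 26491\right) = \left(\left(-6 + 1 \cdot \frac{1}{155}\right) - 25600\right) \left(\left(405 - 72900 + 5670\right) + 26491\right) = \left(\left(-6 + \frac{1}{155}\right) - 25600\right) \left(\left(405 - 72900 + 5670\right) + 26491\right) = \left(- \frac{929}{155} - 25600\right) \left(-66825 + 26491\right) = \left(- \frac{3968929}{155}\right) \left(-40334\right) = \frac{160082782286}{155}$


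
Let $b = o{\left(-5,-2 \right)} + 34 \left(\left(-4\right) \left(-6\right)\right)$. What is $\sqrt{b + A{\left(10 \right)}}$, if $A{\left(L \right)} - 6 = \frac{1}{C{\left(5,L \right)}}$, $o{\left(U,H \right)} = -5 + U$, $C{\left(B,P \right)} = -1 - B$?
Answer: $\frac{\sqrt{29226}}{6} \approx 28.493$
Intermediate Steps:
$A{\left(L \right)} = \frac{35}{6}$ ($A{\left(L \right)} = 6 + \frac{1}{-1 - 5} = 6 + \frac{1}{-6} = 6 - \frac{1}{6} = \frac{35}{6}$)
$b = 806$ ($b = \left(-5 - 5\right) + 34 \left(\left(-4\right) \left(-6\right)\right) = -10 + 34 \cdot 24 = -10 + 816 = 806$)
$\sqrt{b + A{\left(10 \right)}} = \sqrt{806 + \frac{35}{6}} = \sqrt{\frac{4871}{6}} = \frac{\sqrt{29226}}{6}$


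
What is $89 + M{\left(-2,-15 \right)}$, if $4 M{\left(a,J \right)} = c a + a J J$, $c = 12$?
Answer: $- \frac{59}{2} \approx -29.5$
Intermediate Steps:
$M{\left(a,J \right)} = 3 a + \frac{a J^{2}}{4}$ ($M{\left(a,J \right)} = \frac{12 a + a J J}{4} = \frac{12 a + J a J}{4} = \frac{12 a + a J^{2}}{4} = 3 a + \frac{a J^{2}}{4}$)
$89 + M{\left(-2,-15 \right)} = 89 + \frac{1}{4} \left(-2\right) \left(12 + \left(-15\right)^{2}\right) = 89 + \frac{1}{4} \left(-2\right) \left(12 + 225\right) = 89 + \frac{1}{4} \left(-2\right) 237 = 89 - \frac{237}{2} = - \frac{59}{2}$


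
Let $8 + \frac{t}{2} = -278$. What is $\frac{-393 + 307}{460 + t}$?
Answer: $\frac{43}{56} \approx 0.76786$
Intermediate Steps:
$t = -572$ ($t = -16 + 2 \left(-278\right) = -16 - 556 = -572$)
$\frac{-393 + 307}{460 + t} = \frac{-393 + 307}{460 - 572} = - \frac{86}{-112} = \left(-86\right) \left(- \frac{1}{112}\right) = \frac{43}{56}$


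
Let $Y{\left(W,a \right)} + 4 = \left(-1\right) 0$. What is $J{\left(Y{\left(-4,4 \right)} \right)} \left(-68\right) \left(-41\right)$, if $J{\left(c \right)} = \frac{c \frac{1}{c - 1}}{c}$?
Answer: $- \frac{2788}{5} \approx -557.6$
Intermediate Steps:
$Y{\left(W,a \right)} = -4$ ($Y{\left(W,a \right)} = -4 - 0 = -4 + 0 = -4$)
$J{\left(c \right)} = \frac{1}{-1 + c}$ ($J{\left(c \right)} = \frac{c \frac{1}{-1 + c}}{c} = \frac{1}{-1 + c}$)
$J{\left(Y{\left(-4,4 \right)} \right)} \left(-68\right) \left(-41\right) = \frac{1}{-1 - 4} \left(-68\right) \left(-41\right) = \frac{1}{-5} \left(-68\right) \left(-41\right) = \left(- \frac{1}{5}\right) \left(-68\right) \left(-41\right) = \frac{68}{5} \left(-41\right) = - \frac{2788}{5}$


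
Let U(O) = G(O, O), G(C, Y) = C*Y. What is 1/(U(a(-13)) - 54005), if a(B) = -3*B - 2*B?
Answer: -1/49780 ≈ -2.0088e-5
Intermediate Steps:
a(B) = -5*B
U(O) = O² (U(O) = O*O = O²)
1/(U(a(-13)) - 54005) = 1/((-5*(-13))² - 54005) = 1/(65² - 54005) = 1/(4225 - 54005) = 1/(-49780) = -1/49780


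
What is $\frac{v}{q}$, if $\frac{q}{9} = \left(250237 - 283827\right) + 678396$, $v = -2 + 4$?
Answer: $\frac{1}{2901627} \approx 3.4463 \cdot 10^{-7}$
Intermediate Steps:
$v = 2$
$q = 5803254$ ($q = 9 \left(\left(250237 - 283827\right) + 678396\right) = 9 \left(-33590 + 678396\right) = 9 \cdot 644806 = 5803254$)
$\frac{v}{q} = \frac{2}{5803254} = 2 \cdot \frac{1}{5803254} = \frac{1}{2901627}$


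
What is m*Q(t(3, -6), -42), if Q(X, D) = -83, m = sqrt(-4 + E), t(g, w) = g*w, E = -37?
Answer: -83*I*sqrt(41) ≈ -531.46*I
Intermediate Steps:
m = I*sqrt(41) (m = sqrt(-4 - 37) = sqrt(-41) = I*sqrt(41) ≈ 6.4031*I)
m*Q(t(3, -6), -42) = (I*sqrt(41))*(-83) = -83*I*sqrt(41)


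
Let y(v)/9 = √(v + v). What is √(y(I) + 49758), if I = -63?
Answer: √(49758 + 27*I*√14) ≈ 223.07 + 0.226*I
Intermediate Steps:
y(v) = 9*√2*√v (y(v) = 9*√(v + v) = 9*√(2*v) = 9*(√2*√v) = 9*√2*√v)
√(y(I) + 49758) = √(9*√2*√(-63) + 49758) = √(9*√2*(3*I*√7) + 49758) = √(27*I*√14 + 49758) = √(49758 + 27*I*√14)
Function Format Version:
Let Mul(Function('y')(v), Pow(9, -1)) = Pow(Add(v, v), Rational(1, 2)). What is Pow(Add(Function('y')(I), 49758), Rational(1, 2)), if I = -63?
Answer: Pow(Add(49758, Mul(27, I, Pow(14, Rational(1, 2)))), Rational(1, 2)) ≈ Add(223.07, Mul(0.226, I))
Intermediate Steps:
Function('y')(v) = Mul(9, Pow(2, Rational(1, 2)), Pow(v, Rational(1, 2))) (Function('y')(v) = Mul(9, Pow(Add(v, v), Rational(1, 2))) = Mul(9, Pow(Mul(2, v), Rational(1, 2))) = Mul(9, Mul(Pow(2, Rational(1, 2)), Pow(v, Rational(1, 2)))) = Mul(9, Pow(2, Rational(1, 2)), Pow(v, Rational(1, 2))))
Pow(Add(Function('y')(I), 49758), Rational(1, 2)) = Pow(Add(Mul(9, Pow(2, Rational(1, 2)), Pow(-63, Rational(1, 2))), 49758), Rational(1, 2)) = Pow(Add(Mul(9, Pow(2, Rational(1, 2)), Mul(3, I, Pow(7, Rational(1, 2)))), 49758), Rational(1, 2)) = Pow(Add(Mul(27, I, Pow(14, Rational(1, 2))), 49758), Rational(1, 2)) = Pow(Add(49758, Mul(27, I, Pow(14, Rational(1, 2)))), Rational(1, 2))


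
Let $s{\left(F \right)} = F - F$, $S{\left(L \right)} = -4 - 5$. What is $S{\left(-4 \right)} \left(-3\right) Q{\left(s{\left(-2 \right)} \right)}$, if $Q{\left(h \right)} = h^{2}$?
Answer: $0$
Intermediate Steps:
$S{\left(L \right)} = -9$ ($S{\left(L \right)} = -4 - 5 = -9$)
$s{\left(F \right)} = 0$
$S{\left(-4 \right)} \left(-3\right) Q{\left(s{\left(-2 \right)} \right)} = \left(-9\right) \left(-3\right) 0^{2} = 27 \cdot 0 = 0$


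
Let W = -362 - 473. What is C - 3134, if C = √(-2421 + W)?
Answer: -3134 + 2*I*√814 ≈ -3134.0 + 57.061*I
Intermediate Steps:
W = -835
C = 2*I*√814 (C = √(-2421 - 835) = √(-3256) = 2*I*√814 ≈ 57.061*I)
C - 3134 = 2*I*√814 - 3134 = -3134 + 2*I*√814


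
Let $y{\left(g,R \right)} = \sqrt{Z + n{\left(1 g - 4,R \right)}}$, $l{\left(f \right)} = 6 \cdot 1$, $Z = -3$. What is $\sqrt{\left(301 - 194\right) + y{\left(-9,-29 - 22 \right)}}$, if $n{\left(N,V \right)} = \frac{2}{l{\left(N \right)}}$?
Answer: $\frac{\sqrt{963 + 6 i \sqrt{6}}}{3} \approx 10.344 + 0.078931 i$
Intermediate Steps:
$l{\left(f \right)} = 6$
$n{\left(N,V \right)} = \frac{1}{3}$ ($n{\left(N,V \right)} = \frac{2}{6} = 2 \cdot \frac{1}{6} = \frac{1}{3}$)
$y{\left(g,R \right)} = \frac{2 i \sqrt{6}}{3}$ ($y{\left(g,R \right)} = \sqrt{-3 + \frac{1}{3}} = \sqrt{- \frac{8}{3}} = \frac{2 i \sqrt{6}}{3}$)
$\sqrt{\left(301 - 194\right) + y{\left(-9,-29 - 22 \right)}} = \sqrt{\left(301 - 194\right) + \frac{2 i \sqrt{6}}{3}} = \sqrt{107 + \frac{2 i \sqrt{6}}{3}}$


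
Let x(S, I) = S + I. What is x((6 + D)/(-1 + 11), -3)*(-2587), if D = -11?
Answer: 18109/2 ≈ 9054.5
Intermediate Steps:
x(S, I) = I + S
x((6 + D)/(-1 + 11), -3)*(-2587) = (-3 + (6 - 11)/(-1 + 11))*(-2587) = (-3 - 5/10)*(-2587) = (-3 - 5*⅒)*(-2587) = (-3 - ½)*(-2587) = -7/2*(-2587) = 18109/2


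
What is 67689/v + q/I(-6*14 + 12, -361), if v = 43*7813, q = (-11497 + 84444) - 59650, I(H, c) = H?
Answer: -4462373215/24189048 ≈ -184.48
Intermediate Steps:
q = 13297 (q = 72947 - 59650 = 13297)
v = 335959
67689/v + q/I(-6*14 + 12, -361) = 67689/335959 + 13297/(-6*14 + 12) = 67689*(1/335959) + 13297/(-84 + 12) = 67689/335959 + 13297/(-72) = 67689/335959 + 13297*(-1/72) = 67689/335959 - 13297/72 = -4462373215/24189048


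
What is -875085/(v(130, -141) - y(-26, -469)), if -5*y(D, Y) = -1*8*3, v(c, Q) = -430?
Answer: 4375425/2174 ≈ 2012.6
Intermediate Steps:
y(D, Y) = 24/5 (y(D, Y) = -(-1*8)*3/5 = -(-8)*3/5 = -1/5*(-24) = 24/5)
-875085/(v(130, -141) - y(-26, -469)) = -875085/(-430 - 1*24/5) = -875085/(-430 - 24/5) = -875085/(-2174/5) = -875085*(-5/2174) = 4375425/2174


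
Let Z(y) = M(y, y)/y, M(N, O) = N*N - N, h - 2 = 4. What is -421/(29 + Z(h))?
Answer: -421/34 ≈ -12.382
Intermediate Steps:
h = 6 (h = 2 + 4 = 6)
M(N, O) = N² - N
Z(y) = -1 + y (Z(y) = (y*(-1 + y))/y = -1 + y)
-421/(29 + Z(h)) = -421/(29 + (-1 + 6)) = -421/(29 + 5) = -421/34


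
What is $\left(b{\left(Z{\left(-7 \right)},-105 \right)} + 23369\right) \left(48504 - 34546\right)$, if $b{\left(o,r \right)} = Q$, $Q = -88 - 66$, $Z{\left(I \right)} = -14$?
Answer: $324034970$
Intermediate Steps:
$Q = -154$ ($Q = -88 - 66 = -154$)
$b{\left(o,r \right)} = -154$
$\left(b{\left(Z{\left(-7 \right)},-105 \right)} + 23369\right) \left(48504 - 34546\right) = \left(-154 + 23369\right) \left(48504 - 34546\right) = 23215 \cdot 13958 = 324034970$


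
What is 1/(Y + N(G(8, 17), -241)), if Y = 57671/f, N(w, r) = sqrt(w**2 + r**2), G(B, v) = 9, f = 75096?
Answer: -4330861416/327995992876751 + 5639409216*sqrt(58162)/327995992876751 ≈ 0.0041333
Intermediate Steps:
N(w, r) = sqrt(r**2 + w**2)
Y = 57671/75096 ≈ 0.76796
1/(Y + N(G(8, 17), -241)) = 1/(57671/75096 + sqrt((-241)**2 + 9**2)) = 1/(57671/75096 + sqrt(58081 + 81)) = 1/(57671/75096 + sqrt(58162))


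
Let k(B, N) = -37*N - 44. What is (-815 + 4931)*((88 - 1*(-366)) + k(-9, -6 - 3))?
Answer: 3058188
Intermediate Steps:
k(B, N) = -44 - 37*N
(-815 + 4931)*((88 - 1*(-366)) + k(-9, -6 - 3)) = (-815 + 4931)*((88 - 1*(-366)) + (-44 - 37*(-6 - 3))) = 4116*((88 + 366) + (-44 - 37*(-9))) = 4116*(454 + (-44 + 333)) = 4116*(454 + 289) = 4116*743 = 3058188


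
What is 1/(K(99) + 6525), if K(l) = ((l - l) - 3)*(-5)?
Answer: 1/6540 ≈ 0.00015291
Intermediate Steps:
K(l) = 15 (K(l) = (0 - 3)*(-5) = -3*(-5) = 15)
1/(K(99) + 6525) = 1/(15 + 6525) = 1/6540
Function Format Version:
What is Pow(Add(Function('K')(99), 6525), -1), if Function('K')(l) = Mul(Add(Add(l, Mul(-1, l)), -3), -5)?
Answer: Rational(1, 6540) ≈ 0.00015291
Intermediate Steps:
Function('K')(l) = 15 (Function('K')(l) = Mul(Add(0, -3), -5) = Mul(-3, -5) = 15)
Pow(Add(Function('K')(99), 6525), -1) = Pow(Add(15, 6525), -1) = Pow(6540, -1) = Rational(1, 6540)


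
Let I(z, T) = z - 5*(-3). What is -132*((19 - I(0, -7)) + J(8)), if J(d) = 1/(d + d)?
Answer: -2145/4 ≈ -536.25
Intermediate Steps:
J(d) = 1/(2*d)
I(z, T) = 15 + z (I(z, T) = z + 15 = 15 + z)
-132*((19 - I(0, -7)) + J(8)) = -132*((19 - (15 + 0)) + (½)/8) = -132*((19 - 1*15) + (½)*(⅛)) = -132*((19 - 15) + 1/16) = -132*(4 + 1/16) = -132*65/16 = -2145/4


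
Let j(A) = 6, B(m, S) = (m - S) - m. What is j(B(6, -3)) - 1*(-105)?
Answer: 111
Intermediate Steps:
B(m, S) = -S
j(B(6, -3)) - 1*(-105) = 6 - 1*(-105) = 6 + 105 = 111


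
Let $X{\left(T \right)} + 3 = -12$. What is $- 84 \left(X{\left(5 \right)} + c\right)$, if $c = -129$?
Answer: $12096$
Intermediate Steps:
$X{\left(T \right)} = -15$ ($X{\left(T \right)} = -3 - 12 = -15$)
$- 84 \left(X{\left(5 \right)} + c\right) = - 84 \left(-15 - 129\right) = \left(-84\right) \left(-144\right) = 12096$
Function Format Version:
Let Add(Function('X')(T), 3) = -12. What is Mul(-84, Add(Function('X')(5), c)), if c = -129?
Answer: 12096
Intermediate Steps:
Function('X')(T) = -15 (Function('X')(T) = Add(-3, -12) = -15)
Mul(-84, Add(Function('X')(5), c)) = Mul(-84, Add(-15, -129)) = Mul(-84, -144) = 12096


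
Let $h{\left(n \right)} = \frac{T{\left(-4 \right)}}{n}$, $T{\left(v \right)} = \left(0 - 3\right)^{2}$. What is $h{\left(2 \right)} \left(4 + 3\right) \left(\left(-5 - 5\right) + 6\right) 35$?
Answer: $-4410$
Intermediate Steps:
$T{\left(v \right)} = 9$ ($T{\left(v \right)} = \left(-3\right)^{2} = 9$)
$h{\left(n \right)} = \frac{9}{n}$
$h{\left(2 \right)} \left(4 + 3\right) \left(\left(-5 - 5\right) + 6\right) 35 = \frac{9}{2} \left(4 + 3\right) \left(\left(-5 - 5\right) + 6\right) 35 = 9 \cdot \frac{1}{2} \cdot 7 \left(-10 + 6\right) 35 = \frac{9 \cdot 7 \left(-4\right)}{2} \cdot 35 = \frac{9}{2} \left(-28\right) 35 = \left(-126\right) 35 = -4410$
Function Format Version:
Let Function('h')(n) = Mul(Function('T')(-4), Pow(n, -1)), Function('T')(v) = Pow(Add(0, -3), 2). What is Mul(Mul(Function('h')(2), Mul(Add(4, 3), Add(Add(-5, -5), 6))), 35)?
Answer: -4410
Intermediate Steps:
Function('T')(v) = 9 (Function('T')(v) = Pow(-3, 2) = 9)
Function('h')(n) = Mul(9, Pow(n, -1))
Mul(Mul(Function('h')(2), Mul(Add(4, 3), Add(Add(-5, -5), 6))), 35) = Mul(Mul(Mul(9, Pow(2, -1)), Mul(Add(4, 3), Add(Add(-5, -5), 6))), 35) = Mul(Mul(Mul(9, Rational(1, 2)), Mul(7, Add(-10, 6))), 35) = Mul(Mul(Rational(9, 2), Mul(7, -4)), 35) = Mul(Mul(Rational(9, 2), -28), 35) = Mul(-126, 35) = -4410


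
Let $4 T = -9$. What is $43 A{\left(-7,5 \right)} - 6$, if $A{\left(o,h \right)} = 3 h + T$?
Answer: $\frac{2169}{4} \approx 542.25$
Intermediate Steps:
$T = - \frac{9}{4}$ ($T = \frac{1}{4} \left(-9\right) = - \frac{9}{4} \approx -2.25$)
$A{\left(o,h \right)} = - \frac{9}{4} + 3 h$ ($A{\left(o,h \right)} = 3 h - \frac{9}{4} = - \frac{9}{4} + 3 h$)
$43 A{\left(-7,5 \right)} - 6 = 43 \left(- \frac{9}{4} + 3 \cdot 5\right) - 6 = 43 \left(- \frac{9}{4} + 15\right) - 6 = 43 \cdot \frac{51}{4} - 6 = \frac{2193}{4} - 6 = \frac{2169}{4}$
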